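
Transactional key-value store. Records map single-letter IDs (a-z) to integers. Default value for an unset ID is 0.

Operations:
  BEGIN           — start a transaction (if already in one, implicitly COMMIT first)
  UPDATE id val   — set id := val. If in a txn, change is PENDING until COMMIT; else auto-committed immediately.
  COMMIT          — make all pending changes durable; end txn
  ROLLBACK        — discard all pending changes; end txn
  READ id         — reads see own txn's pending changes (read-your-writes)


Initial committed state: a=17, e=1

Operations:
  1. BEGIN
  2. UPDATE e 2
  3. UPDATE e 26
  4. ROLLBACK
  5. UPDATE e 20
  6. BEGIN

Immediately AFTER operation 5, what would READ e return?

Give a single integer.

Answer: 20

Derivation:
Initial committed: {a=17, e=1}
Op 1: BEGIN: in_txn=True, pending={}
Op 2: UPDATE e=2 (pending; pending now {e=2})
Op 3: UPDATE e=26 (pending; pending now {e=26})
Op 4: ROLLBACK: discarded pending ['e']; in_txn=False
Op 5: UPDATE e=20 (auto-commit; committed e=20)
After op 5: visible(e) = 20 (pending={}, committed={a=17, e=20})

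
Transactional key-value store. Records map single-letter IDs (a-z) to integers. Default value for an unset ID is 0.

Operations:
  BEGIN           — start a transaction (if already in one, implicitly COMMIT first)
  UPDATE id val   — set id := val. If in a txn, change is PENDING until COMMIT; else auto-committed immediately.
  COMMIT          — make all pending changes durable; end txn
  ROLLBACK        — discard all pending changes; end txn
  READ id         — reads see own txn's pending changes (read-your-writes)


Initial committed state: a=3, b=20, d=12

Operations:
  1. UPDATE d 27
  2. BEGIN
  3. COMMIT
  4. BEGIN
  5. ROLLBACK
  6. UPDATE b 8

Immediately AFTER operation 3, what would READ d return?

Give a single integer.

Initial committed: {a=3, b=20, d=12}
Op 1: UPDATE d=27 (auto-commit; committed d=27)
Op 2: BEGIN: in_txn=True, pending={}
Op 3: COMMIT: merged [] into committed; committed now {a=3, b=20, d=27}
After op 3: visible(d) = 27 (pending={}, committed={a=3, b=20, d=27})

Answer: 27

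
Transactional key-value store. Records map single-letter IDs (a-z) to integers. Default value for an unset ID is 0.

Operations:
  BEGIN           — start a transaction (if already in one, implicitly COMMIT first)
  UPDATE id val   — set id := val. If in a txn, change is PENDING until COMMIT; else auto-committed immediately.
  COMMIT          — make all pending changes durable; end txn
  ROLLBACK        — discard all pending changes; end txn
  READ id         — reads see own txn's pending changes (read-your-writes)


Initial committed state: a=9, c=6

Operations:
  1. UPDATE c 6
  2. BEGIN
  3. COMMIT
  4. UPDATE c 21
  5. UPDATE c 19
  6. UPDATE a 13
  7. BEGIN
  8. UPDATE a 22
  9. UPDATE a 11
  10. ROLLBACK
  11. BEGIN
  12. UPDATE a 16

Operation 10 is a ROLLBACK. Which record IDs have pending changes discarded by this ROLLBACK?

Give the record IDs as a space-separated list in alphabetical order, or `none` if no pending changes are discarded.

Answer: a

Derivation:
Initial committed: {a=9, c=6}
Op 1: UPDATE c=6 (auto-commit; committed c=6)
Op 2: BEGIN: in_txn=True, pending={}
Op 3: COMMIT: merged [] into committed; committed now {a=9, c=6}
Op 4: UPDATE c=21 (auto-commit; committed c=21)
Op 5: UPDATE c=19 (auto-commit; committed c=19)
Op 6: UPDATE a=13 (auto-commit; committed a=13)
Op 7: BEGIN: in_txn=True, pending={}
Op 8: UPDATE a=22 (pending; pending now {a=22})
Op 9: UPDATE a=11 (pending; pending now {a=11})
Op 10: ROLLBACK: discarded pending ['a']; in_txn=False
Op 11: BEGIN: in_txn=True, pending={}
Op 12: UPDATE a=16 (pending; pending now {a=16})
ROLLBACK at op 10 discards: ['a']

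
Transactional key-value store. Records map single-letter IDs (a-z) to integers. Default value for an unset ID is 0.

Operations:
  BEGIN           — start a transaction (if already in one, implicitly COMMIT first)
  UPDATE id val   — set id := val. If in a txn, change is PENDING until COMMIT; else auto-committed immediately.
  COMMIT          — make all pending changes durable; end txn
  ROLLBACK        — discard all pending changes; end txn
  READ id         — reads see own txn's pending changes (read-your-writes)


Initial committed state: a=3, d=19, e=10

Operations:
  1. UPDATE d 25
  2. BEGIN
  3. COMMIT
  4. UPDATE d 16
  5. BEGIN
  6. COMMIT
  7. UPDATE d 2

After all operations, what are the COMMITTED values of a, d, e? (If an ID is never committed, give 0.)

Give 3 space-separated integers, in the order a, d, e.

Initial committed: {a=3, d=19, e=10}
Op 1: UPDATE d=25 (auto-commit; committed d=25)
Op 2: BEGIN: in_txn=True, pending={}
Op 3: COMMIT: merged [] into committed; committed now {a=3, d=25, e=10}
Op 4: UPDATE d=16 (auto-commit; committed d=16)
Op 5: BEGIN: in_txn=True, pending={}
Op 6: COMMIT: merged [] into committed; committed now {a=3, d=16, e=10}
Op 7: UPDATE d=2 (auto-commit; committed d=2)
Final committed: {a=3, d=2, e=10}

Answer: 3 2 10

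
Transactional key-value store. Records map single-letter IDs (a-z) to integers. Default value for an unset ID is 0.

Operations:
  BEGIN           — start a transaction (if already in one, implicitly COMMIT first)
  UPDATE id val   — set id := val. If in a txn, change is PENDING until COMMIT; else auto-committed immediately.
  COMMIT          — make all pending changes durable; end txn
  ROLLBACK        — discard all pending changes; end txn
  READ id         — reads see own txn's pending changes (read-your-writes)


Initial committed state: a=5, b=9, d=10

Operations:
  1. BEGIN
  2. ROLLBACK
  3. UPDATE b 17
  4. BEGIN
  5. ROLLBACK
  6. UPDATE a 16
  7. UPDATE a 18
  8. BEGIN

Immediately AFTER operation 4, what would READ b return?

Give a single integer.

Initial committed: {a=5, b=9, d=10}
Op 1: BEGIN: in_txn=True, pending={}
Op 2: ROLLBACK: discarded pending []; in_txn=False
Op 3: UPDATE b=17 (auto-commit; committed b=17)
Op 4: BEGIN: in_txn=True, pending={}
After op 4: visible(b) = 17 (pending={}, committed={a=5, b=17, d=10})

Answer: 17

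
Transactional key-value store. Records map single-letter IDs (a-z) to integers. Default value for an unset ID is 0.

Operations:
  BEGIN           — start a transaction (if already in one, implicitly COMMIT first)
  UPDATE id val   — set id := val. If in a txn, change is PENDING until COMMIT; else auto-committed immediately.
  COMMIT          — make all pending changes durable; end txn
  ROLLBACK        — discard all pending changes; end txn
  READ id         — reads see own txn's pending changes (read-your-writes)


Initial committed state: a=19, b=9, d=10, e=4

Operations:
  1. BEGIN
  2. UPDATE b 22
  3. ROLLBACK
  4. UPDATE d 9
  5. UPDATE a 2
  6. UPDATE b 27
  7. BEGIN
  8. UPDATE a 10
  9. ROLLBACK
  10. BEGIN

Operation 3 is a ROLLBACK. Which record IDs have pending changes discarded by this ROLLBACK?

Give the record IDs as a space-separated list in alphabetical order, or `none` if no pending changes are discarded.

Initial committed: {a=19, b=9, d=10, e=4}
Op 1: BEGIN: in_txn=True, pending={}
Op 2: UPDATE b=22 (pending; pending now {b=22})
Op 3: ROLLBACK: discarded pending ['b']; in_txn=False
Op 4: UPDATE d=9 (auto-commit; committed d=9)
Op 5: UPDATE a=2 (auto-commit; committed a=2)
Op 6: UPDATE b=27 (auto-commit; committed b=27)
Op 7: BEGIN: in_txn=True, pending={}
Op 8: UPDATE a=10 (pending; pending now {a=10})
Op 9: ROLLBACK: discarded pending ['a']; in_txn=False
Op 10: BEGIN: in_txn=True, pending={}
ROLLBACK at op 3 discards: ['b']

Answer: b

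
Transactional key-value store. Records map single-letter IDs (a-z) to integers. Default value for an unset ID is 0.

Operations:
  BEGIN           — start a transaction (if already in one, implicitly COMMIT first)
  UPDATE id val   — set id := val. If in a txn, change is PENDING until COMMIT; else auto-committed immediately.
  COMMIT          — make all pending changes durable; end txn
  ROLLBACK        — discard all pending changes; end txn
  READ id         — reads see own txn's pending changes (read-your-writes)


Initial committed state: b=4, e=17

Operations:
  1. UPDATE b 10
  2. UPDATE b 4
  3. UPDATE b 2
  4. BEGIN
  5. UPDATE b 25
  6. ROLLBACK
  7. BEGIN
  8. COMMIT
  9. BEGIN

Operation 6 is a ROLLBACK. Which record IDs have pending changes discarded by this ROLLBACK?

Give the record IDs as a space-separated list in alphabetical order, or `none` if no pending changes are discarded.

Answer: b

Derivation:
Initial committed: {b=4, e=17}
Op 1: UPDATE b=10 (auto-commit; committed b=10)
Op 2: UPDATE b=4 (auto-commit; committed b=4)
Op 3: UPDATE b=2 (auto-commit; committed b=2)
Op 4: BEGIN: in_txn=True, pending={}
Op 5: UPDATE b=25 (pending; pending now {b=25})
Op 6: ROLLBACK: discarded pending ['b']; in_txn=False
Op 7: BEGIN: in_txn=True, pending={}
Op 8: COMMIT: merged [] into committed; committed now {b=2, e=17}
Op 9: BEGIN: in_txn=True, pending={}
ROLLBACK at op 6 discards: ['b']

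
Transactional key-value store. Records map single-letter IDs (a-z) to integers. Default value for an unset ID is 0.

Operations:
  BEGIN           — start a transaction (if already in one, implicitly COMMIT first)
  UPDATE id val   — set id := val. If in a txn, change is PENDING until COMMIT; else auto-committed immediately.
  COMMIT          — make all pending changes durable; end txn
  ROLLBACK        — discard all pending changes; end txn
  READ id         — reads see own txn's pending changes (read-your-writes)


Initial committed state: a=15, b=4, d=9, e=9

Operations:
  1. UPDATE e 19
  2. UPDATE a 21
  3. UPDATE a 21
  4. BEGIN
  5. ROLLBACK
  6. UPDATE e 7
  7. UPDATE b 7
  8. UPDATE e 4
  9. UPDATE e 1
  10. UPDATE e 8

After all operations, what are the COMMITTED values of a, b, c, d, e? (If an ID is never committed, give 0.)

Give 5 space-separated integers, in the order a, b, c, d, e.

Initial committed: {a=15, b=4, d=9, e=9}
Op 1: UPDATE e=19 (auto-commit; committed e=19)
Op 2: UPDATE a=21 (auto-commit; committed a=21)
Op 3: UPDATE a=21 (auto-commit; committed a=21)
Op 4: BEGIN: in_txn=True, pending={}
Op 5: ROLLBACK: discarded pending []; in_txn=False
Op 6: UPDATE e=7 (auto-commit; committed e=7)
Op 7: UPDATE b=7 (auto-commit; committed b=7)
Op 8: UPDATE e=4 (auto-commit; committed e=4)
Op 9: UPDATE e=1 (auto-commit; committed e=1)
Op 10: UPDATE e=8 (auto-commit; committed e=8)
Final committed: {a=21, b=7, d=9, e=8}

Answer: 21 7 0 9 8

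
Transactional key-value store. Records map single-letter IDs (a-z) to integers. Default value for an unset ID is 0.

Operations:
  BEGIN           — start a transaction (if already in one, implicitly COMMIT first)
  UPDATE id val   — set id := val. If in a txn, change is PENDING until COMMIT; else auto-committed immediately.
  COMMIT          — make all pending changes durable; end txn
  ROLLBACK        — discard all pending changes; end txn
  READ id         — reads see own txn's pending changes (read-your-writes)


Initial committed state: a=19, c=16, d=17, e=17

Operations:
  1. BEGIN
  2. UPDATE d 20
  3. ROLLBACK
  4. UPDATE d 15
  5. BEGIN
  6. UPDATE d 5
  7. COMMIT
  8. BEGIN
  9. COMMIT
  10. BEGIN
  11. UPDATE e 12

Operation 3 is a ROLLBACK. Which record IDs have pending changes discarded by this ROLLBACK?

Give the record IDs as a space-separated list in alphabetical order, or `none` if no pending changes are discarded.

Initial committed: {a=19, c=16, d=17, e=17}
Op 1: BEGIN: in_txn=True, pending={}
Op 2: UPDATE d=20 (pending; pending now {d=20})
Op 3: ROLLBACK: discarded pending ['d']; in_txn=False
Op 4: UPDATE d=15 (auto-commit; committed d=15)
Op 5: BEGIN: in_txn=True, pending={}
Op 6: UPDATE d=5 (pending; pending now {d=5})
Op 7: COMMIT: merged ['d'] into committed; committed now {a=19, c=16, d=5, e=17}
Op 8: BEGIN: in_txn=True, pending={}
Op 9: COMMIT: merged [] into committed; committed now {a=19, c=16, d=5, e=17}
Op 10: BEGIN: in_txn=True, pending={}
Op 11: UPDATE e=12 (pending; pending now {e=12})
ROLLBACK at op 3 discards: ['d']

Answer: d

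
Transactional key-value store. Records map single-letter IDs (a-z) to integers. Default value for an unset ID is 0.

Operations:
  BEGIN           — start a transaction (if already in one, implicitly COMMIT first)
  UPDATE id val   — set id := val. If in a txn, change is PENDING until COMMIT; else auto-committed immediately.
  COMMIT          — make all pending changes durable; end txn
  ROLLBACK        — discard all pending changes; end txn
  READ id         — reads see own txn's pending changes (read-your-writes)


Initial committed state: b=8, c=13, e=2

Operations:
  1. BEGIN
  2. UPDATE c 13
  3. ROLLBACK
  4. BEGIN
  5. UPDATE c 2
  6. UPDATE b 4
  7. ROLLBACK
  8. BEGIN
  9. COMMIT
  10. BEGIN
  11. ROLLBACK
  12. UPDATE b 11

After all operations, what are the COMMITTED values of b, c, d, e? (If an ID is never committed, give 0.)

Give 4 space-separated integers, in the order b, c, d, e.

Initial committed: {b=8, c=13, e=2}
Op 1: BEGIN: in_txn=True, pending={}
Op 2: UPDATE c=13 (pending; pending now {c=13})
Op 3: ROLLBACK: discarded pending ['c']; in_txn=False
Op 4: BEGIN: in_txn=True, pending={}
Op 5: UPDATE c=2 (pending; pending now {c=2})
Op 6: UPDATE b=4 (pending; pending now {b=4, c=2})
Op 7: ROLLBACK: discarded pending ['b', 'c']; in_txn=False
Op 8: BEGIN: in_txn=True, pending={}
Op 9: COMMIT: merged [] into committed; committed now {b=8, c=13, e=2}
Op 10: BEGIN: in_txn=True, pending={}
Op 11: ROLLBACK: discarded pending []; in_txn=False
Op 12: UPDATE b=11 (auto-commit; committed b=11)
Final committed: {b=11, c=13, e=2}

Answer: 11 13 0 2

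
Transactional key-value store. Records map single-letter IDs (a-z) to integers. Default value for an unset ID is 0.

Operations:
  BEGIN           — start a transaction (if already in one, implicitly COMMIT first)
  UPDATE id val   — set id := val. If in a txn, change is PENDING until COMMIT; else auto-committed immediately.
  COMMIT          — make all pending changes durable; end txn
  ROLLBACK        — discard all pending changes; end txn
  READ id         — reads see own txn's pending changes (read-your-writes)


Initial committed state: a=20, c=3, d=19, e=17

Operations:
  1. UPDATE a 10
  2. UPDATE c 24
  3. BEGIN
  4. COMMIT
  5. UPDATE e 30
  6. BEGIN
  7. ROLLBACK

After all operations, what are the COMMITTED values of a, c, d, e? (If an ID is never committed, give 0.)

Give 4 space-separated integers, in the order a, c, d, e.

Answer: 10 24 19 30

Derivation:
Initial committed: {a=20, c=3, d=19, e=17}
Op 1: UPDATE a=10 (auto-commit; committed a=10)
Op 2: UPDATE c=24 (auto-commit; committed c=24)
Op 3: BEGIN: in_txn=True, pending={}
Op 4: COMMIT: merged [] into committed; committed now {a=10, c=24, d=19, e=17}
Op 5: UPDATE e=30 (auto-commit; committed e=30)
Op 6: BEGIN: in_txn=True, pending={}
Op 7: ROLLBACK: discarded pending []; in_txn=False
Final committed: {a=10, c=24, d=19, e=30}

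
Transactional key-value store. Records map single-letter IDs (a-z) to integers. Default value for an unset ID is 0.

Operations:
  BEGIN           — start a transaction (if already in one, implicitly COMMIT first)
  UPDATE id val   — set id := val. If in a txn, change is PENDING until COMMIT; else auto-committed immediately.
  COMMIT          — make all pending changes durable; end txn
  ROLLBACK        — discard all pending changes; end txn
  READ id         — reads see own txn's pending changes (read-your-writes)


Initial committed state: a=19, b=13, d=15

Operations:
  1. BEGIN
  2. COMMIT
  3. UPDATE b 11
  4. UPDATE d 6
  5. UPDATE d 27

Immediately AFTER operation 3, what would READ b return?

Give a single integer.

Answer: 11

Derivation:
Initial committed: {a=19, b=13, d=15}
Op 1: BEGIN: in_txn=True, pending={}
Op 2: COMMIT: merged [] into committed; committed now {a=19, b=13, d=15}
Op 3: UPDATE b=11 (auto-commit; committed b=11)
After op 3: visible(b) = 11 (pending={}, committed={a=19, b=11, d=15})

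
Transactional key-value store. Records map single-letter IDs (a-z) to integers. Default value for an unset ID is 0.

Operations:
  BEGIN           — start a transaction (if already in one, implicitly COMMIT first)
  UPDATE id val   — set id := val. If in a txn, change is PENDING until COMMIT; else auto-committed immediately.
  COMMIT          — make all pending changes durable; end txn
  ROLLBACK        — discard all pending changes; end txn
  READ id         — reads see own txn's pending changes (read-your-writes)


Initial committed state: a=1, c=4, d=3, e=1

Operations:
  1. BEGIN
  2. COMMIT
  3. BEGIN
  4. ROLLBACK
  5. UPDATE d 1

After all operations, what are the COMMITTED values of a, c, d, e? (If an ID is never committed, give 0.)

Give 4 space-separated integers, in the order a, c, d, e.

Initial committed: {a=1, c=4, d=3, e=1}
Op 1: BEGIN: in_txn=True, pending={}
Op 2: COMMIT: merged [] into committed; committed now {a=1, c=4, d=3, e=1}
Op 3: BEGIN: in_txn=True, pending={}
Op 4: ROLLBACK: discarded pending []; in_txn=False
Op 5: UPDATE d=1 (auto-commit; committed d=1)
Final committed: {a=1, c=4, d=1, e=1}

Answer: 1 4 1 1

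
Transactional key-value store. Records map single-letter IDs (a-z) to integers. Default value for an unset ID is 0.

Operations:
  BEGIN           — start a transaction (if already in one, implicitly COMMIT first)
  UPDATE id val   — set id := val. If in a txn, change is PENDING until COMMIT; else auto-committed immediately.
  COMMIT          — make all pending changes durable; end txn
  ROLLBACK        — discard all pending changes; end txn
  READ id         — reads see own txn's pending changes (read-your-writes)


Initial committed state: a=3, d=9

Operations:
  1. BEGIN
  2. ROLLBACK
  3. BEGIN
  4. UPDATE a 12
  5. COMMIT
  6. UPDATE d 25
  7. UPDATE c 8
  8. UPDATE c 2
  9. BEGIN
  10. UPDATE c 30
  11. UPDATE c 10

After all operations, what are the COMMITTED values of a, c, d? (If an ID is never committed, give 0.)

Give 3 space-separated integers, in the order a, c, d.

Answer: 12 2 25

Derivation:
Initial committed: {a=3, d=9}
Op 1: BEGIN: in_txn=True, pending={}
Op 2: ROLLBACK: discarded pending []; in_txn=False
Op 3: BEGIN: in_txn=True, pending={}
Op 4: UPDATE a=12 (pending; pending now {a=12})
Op 5: COMMIT: merged ['a'] into committed; committed now {a=12, d=9}
Op 6: UPDATE d=25 (auto-commit; committed d=25)
Op 7: UPDATE c=8 (auto-commit; committed c=8)
Op 8: UPDATE c=2 (auto-commit; committed c=2)
Op 9: BEGIN: in_txn=True, pending={}
Op 10: UPDATE c=30 (pending; pending now {c=30})
Op 11: UPDATE c=10 (pending; pending now {c=10})
Final committed: {a=12, c=2, d=25}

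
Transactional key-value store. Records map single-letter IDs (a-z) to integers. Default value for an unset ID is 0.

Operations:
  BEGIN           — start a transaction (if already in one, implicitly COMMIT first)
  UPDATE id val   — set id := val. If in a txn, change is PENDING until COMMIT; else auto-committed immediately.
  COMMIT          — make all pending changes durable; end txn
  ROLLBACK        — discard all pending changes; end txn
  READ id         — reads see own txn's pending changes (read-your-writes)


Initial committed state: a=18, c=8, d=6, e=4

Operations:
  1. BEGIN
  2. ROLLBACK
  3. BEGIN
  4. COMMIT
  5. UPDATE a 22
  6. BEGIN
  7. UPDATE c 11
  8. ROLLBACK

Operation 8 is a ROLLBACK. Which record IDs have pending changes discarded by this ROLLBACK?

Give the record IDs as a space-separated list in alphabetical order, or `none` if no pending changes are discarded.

Answer: c

Derivation:
Initial committed: {a=18, c=8, d=6, e=4}
Op 1: BEGIN: in_txn=True, pending={}
Op 2: ROLLBACK: discarded pending []; in_txn=False
Op 3: BEGIN: in_txn=True, pending={}
Op 4: COMMIT: merged [] into committed; committed now {a=18, c=8, d=6, e=4}
Op 5: UPDATE a=22 (auto-commit; committed a=22)
Op 6: BEGIN: in_txn=True, pending={}
Op 7: UPDATE c=11 (pending; pending now {c=11})
Op 8: ROLLBACK: discarded pending ['c']; in_txn=False
ROLLBACK at op 8 discards: ['c']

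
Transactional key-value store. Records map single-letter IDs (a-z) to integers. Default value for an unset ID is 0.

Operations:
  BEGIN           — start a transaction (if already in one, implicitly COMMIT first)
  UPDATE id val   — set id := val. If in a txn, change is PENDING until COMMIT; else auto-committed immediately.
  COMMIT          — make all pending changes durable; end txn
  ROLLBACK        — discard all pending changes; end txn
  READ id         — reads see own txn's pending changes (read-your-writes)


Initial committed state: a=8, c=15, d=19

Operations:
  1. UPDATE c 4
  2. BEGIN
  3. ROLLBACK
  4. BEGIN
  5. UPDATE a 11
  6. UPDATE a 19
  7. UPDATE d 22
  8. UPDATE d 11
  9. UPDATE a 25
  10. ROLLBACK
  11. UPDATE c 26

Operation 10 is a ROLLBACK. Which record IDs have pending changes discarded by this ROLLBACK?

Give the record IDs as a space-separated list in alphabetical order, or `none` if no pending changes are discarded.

Answer: a d

Derivation:
Initial committed: {a=8, c=15, d=19}
Op 1: UPDATE c=4 (auto-commit; committed c=4)
Op 2: BEGIN: in_txn=True, pending={}
Op 3: ROLLBACK: discarded pending []; in_txn=False
Op 4: BEGIN: in_txn=True, pending={}
Op 5: UPDATE a=11 (pending; pending now {a=11})
Op 6: UPDATE a=19 (pending; pending now {a=19})
Op 7: UPDATE d=22 (pending; pending now {a=19, d=22})
Op 8: UPDATE d=11 (pending; pending now {a=19, d=11})
Op 9: UPDATE a=25 (pending; pending now {a=25, d=11})
Op 10: ROLLBACK: discarded pending ['a', 'd']; in_txn=False
Op 11: UPDATE c=26 (auto-commit; committed c=26)
ROLLBACK at op 10 discards: ['a', 'd']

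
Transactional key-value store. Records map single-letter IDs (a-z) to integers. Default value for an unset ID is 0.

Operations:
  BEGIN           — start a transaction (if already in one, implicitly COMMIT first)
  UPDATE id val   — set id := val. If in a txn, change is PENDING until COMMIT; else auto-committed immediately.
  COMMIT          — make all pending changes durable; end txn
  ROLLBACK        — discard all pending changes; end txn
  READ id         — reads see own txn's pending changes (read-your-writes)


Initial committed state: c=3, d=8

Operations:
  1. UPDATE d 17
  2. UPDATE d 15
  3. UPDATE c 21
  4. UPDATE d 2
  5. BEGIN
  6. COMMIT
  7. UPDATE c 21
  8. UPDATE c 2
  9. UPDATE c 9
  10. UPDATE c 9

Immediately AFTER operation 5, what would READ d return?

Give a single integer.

Initial committed: {c=3, d=8}
Op 1: UPDATE d=17 (auto-commit; committed d=17)
Op 2: UPDATE d=15 (auto-commit; committed d=15)
Op 3: UPDATE c=21 (auto-commit; committed c=21)
Op 4: UPDATE d=2 (auto-commit; committed d=2)
Op 5: BEGIN: in_txn=True, pending={}
After op 5: visible(d) = 2 (pending={}, committed={c=21, d=2})

Answer: 2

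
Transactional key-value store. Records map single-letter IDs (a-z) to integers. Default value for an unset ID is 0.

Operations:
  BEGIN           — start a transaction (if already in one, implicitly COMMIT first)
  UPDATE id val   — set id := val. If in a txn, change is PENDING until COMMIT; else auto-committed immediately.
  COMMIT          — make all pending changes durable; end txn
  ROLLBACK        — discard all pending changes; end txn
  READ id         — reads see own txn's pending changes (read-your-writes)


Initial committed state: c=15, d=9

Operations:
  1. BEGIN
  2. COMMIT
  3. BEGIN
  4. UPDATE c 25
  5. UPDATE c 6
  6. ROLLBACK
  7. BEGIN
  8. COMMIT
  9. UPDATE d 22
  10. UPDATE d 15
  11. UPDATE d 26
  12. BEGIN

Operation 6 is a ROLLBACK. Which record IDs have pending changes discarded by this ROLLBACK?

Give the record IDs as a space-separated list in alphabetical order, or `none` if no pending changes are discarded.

Initial committed: {c=15, d=9}
Op 1: BEGIN: in_txn=True, pending={}
Op 2: COMMIT: merged [] into committed; committed now {c=15, d=9}
Op 3: BEGIN: in_txn=True, pending={}
Op 4: UPDATE c=25 (pending; pending now {c=25})
Op 5: UPDATE c=6 (pending; pending now {c=6})
Op 6: ROLLBACK: discarded pending ['c']; in_txn=False
Op 7: BEGIN: in_txn=True, pending={}
Op 8: COMMIT: merged [] into committed; committed now {c=15, d=9}
Op 9: UPDATE d=22 (auto-commit; committed d=22)
Op 10: UPDATE d=15 (auto-commit; committed d=15)
Op 11: UPDATE d=26 (auto-commit; committed d=26)
Op 12: BEGIN: in_txn=True, pending={}
ROLLBACK at op 6 discards: ['c']

Answer: c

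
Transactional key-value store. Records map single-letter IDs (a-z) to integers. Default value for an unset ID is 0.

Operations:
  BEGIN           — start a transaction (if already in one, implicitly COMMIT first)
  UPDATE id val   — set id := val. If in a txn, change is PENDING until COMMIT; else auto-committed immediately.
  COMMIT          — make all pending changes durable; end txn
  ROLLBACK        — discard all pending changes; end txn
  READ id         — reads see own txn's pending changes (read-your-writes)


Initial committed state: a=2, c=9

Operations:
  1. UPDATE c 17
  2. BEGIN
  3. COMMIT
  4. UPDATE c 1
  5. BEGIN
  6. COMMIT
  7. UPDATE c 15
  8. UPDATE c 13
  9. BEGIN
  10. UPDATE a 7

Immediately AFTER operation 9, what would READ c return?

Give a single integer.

Answer: 13

Derivation:
Initial committed: {a=2, c=9}
Op 1: UPDATE c=17 (auto-commit; committed c=17)
Op 2: BEGIN: in_txn=True, pending={}
Op 3: COMMIT: merged [] into committed; committed now {a=2, c=17}
Op 4: UPDATE c=1 (auto-commit; committed c=1)
Op 5: BEGIN: in_txn=True, pending={}
Op 6: COMMIT: merged [] into committed; committed now {a=2, c=1}
Op 7: UPDATE c=15 (auto-commit; committed c=15)
Op 8: UPDATE c=13 (auto-commit; committed c=13)
Op 9: BEGIN: in_txn=True, pending={}
After op 9: visible(c) = 13 (pending={}, committed={a=2, c=13})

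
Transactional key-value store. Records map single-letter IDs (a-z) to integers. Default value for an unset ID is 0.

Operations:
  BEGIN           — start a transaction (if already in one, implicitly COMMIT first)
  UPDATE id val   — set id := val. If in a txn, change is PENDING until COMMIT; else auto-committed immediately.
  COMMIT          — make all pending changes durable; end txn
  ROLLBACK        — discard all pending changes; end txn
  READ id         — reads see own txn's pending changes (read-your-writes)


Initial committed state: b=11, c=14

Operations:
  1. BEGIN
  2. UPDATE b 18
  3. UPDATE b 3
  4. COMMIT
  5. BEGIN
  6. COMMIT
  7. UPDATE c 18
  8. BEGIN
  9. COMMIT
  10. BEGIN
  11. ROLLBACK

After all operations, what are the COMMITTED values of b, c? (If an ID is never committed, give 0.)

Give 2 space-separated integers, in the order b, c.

Answer: 3 18

Derivation:
Initial committed: {b=11, c=14}
Op 1: BEGIN: in_txn=True, pending={}
Op 2: UPDATE b=18 (pending; pending now {b=18})
Op 3: UPDATE b=3 (pending; pending now {b=3})
Op 4: COMMIT: merged ['b'] into committed; committed now {b=3, c=14}
Op 5: BEGIN: in_txn=True, pending={}
Op 6: COMMIT: merged [] into committed; committed now {b=3, c=14}
Op 7: UPDATE c=18 (auto-commit; committed c=18)
Op 8: BEGIN: in_txn=True, pending={}
Op 9: COMMIT: merged [] into committed; committed now {b=3, c=18}
Op 10: BEGIN: in_txn=True, pending={}
Op 11: ROLLBACK: discarded pending []; in_txn=False
Final committed: {b=3, c=18}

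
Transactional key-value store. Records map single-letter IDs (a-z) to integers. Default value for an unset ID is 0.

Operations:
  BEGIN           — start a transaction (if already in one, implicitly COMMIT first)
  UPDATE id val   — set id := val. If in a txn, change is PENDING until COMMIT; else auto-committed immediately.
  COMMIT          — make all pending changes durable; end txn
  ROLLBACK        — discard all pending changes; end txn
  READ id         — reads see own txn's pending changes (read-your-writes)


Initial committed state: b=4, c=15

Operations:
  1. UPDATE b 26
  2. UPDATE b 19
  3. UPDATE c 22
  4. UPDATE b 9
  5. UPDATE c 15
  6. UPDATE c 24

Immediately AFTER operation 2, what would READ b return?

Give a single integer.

Initial committed: {b=4, c=15}
Op 1: UPDATE b=26 (auto-commit; committed b=26)
Op 2: UPDATE b=19 (auto-commit; committed b=19)
After op 2: visible(b) = 19 (pending={}, committed={b=19, c=15})

Answer: 19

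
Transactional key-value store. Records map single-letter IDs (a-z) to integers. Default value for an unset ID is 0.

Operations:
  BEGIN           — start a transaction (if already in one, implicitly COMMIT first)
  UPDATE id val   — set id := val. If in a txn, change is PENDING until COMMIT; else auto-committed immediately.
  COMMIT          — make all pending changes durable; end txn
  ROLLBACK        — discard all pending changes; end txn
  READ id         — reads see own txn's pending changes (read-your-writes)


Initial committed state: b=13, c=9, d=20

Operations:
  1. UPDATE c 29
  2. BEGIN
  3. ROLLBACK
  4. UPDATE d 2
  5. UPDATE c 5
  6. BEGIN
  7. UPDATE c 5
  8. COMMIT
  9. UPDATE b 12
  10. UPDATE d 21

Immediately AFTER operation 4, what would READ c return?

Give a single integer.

Initial committed: {b=13, c=9, d=20}
Op 1: UPDATE c=29 (auto-commit; committed c=29)
Op 2: BEGIN: in_txn=True, pending={}
Op 3: ROLLBACK: discarded pending []; in_txn=False
Op 4: UPDATE d=2 (auto-commit; committed d=2)
After op 4: visible(c) = 29 (pending={}, committed={b=13, c=29, d=2})

Answer: 29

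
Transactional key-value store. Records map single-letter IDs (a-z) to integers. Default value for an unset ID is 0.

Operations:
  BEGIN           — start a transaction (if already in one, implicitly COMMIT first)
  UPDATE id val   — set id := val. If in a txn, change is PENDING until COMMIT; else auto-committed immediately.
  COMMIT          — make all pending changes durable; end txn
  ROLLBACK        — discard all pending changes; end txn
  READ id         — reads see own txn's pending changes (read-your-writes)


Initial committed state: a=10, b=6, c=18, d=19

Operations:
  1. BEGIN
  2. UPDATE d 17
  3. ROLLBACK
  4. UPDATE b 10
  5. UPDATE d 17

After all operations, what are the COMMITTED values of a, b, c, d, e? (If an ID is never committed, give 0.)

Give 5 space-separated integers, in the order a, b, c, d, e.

Answer: 10 10 18 17 0

Derivation:
Initial committed: {a=10, b=6, c=18, d=19}
Op 1: BEGIN: in_txn=True, pending={}
Op 2: UPDATE d=17 (pending; pending now {d=17})
Op 3: ROLLBACK: discarded pending ['d']; in_txn=False
Op 4: UPDATE b=10 (auto-commit; committed b=10)
Op 5: UPDATE d=17 (auto-commit; committed d=17)
Final committed: {a=10, b=10, c=18, d=17}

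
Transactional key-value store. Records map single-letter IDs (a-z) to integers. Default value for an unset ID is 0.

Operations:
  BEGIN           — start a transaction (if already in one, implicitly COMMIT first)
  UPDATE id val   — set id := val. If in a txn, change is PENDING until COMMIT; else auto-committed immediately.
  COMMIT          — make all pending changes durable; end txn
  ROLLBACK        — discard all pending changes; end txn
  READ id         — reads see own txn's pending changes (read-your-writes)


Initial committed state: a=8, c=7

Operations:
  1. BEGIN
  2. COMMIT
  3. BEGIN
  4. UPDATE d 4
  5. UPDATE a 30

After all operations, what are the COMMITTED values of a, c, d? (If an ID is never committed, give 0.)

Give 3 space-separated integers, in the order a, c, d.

Initial committed: {a=8, c=7}
Op 1: BEGIN: in_txn=True, pending={}
Op 2: COMMIT: merged [] into committed; committed now {a=8, c=7}
Op 3: BEGIN: in_txn=True, pending={}
Op 4: UPDATE d=4 (pending; pending now {d=4})
Op 5: UPDATE a=30 (pending; pending now {a=30, d=4})
Final committed: {a=8, c=7}

Answer: 8 7 0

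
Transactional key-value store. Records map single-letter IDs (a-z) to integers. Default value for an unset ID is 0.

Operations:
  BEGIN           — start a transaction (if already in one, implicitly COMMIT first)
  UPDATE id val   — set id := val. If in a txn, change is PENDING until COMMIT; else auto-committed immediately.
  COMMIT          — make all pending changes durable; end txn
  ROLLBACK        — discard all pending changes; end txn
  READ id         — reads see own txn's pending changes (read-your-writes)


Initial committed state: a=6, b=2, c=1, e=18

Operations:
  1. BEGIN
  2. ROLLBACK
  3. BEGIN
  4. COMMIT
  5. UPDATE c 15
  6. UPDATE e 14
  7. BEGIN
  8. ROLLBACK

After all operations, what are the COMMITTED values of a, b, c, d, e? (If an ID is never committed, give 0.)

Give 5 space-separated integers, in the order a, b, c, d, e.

Initial committed: {a=6, b=2, c=1, e=18}
Op 1: BEGIN: in_txn=True, pending={}
Op 2: ROLLBACK: discarded pending []; in_txn=False
Op 3: BEGIN: in_txn=True, pending={}
Op 4: COMMIT: merged [] into committed; committed now {a=6, b=2, c=1, e=18}
Op 5: UPDATE c=15 (auto-commit; committed c=15)
Op 6: UPDATE e=14 (auto-commit; committed e=14)
Op 7: BEGIN: in_txn=True, pending={}
Op 8: ROLLBACK: discarded pending []; in_txn=False
Final committed: {a=6, b=2, c=15, e=14}

Answer: 6 2 15 0 14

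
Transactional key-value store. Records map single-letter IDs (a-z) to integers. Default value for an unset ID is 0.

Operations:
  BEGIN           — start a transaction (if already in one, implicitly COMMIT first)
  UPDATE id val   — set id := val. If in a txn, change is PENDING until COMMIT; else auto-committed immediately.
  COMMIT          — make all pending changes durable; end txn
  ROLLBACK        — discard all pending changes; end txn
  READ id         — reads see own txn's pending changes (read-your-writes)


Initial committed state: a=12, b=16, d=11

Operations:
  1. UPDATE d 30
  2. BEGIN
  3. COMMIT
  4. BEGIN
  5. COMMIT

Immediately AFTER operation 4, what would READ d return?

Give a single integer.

Answer: 30

Derivation:
Initial committed: {a=12, b=16, d=11}
Op 1: UPDATE d=30 (auto-commit; committed d=30)
Op 2: BEGIN: in_txn=True, pending={}
Op 3: COMMIT: merged [] into committed; committed now {a=12, b=16, d=30}
Op 4: BEGIN: in_txn=True, pending={}
After op 4: visible(d) = 30 (pending={}, committed={a=12, b=16, d=30})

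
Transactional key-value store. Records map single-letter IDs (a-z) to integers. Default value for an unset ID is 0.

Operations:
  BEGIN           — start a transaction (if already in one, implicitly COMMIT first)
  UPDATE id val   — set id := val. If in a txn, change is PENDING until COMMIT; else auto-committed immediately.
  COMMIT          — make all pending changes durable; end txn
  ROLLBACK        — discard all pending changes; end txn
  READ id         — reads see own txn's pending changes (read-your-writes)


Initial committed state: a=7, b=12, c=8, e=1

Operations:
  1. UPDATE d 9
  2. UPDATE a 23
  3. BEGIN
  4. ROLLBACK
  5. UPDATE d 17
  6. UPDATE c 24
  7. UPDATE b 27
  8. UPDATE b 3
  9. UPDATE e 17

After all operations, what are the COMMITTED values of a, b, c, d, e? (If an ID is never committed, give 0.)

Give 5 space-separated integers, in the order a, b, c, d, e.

Answer: 23 3 24 17 17

Derivation:
Initial committed: {a=7, b=12, c=8, e=1}
Op 1: UPDATE d=9 (auto-commit; committed d=9)
Op 2: UPDATE a=23 (auto-commit; committed a=23)
Op 3: BEGIN: in_txn=True, pending={}
Op 4: ROLLBACK: discarded pending []; in_txn=False
Op 5: UPDATE d=17 (auto-commit; committed d=17)
Op 6: UPDATE c=24 (auto-commit; committed c=24)
Op 7: UPDATE b=27 (auto-commit; committed b=27)
Op 8: UPDATE b=3 (auto-commit; committed b=3)
Op 9: UPDATE e=17 (auto-commit; committed e=17)
Final committed: {a=23, b=3, c=24, d=17, e=17}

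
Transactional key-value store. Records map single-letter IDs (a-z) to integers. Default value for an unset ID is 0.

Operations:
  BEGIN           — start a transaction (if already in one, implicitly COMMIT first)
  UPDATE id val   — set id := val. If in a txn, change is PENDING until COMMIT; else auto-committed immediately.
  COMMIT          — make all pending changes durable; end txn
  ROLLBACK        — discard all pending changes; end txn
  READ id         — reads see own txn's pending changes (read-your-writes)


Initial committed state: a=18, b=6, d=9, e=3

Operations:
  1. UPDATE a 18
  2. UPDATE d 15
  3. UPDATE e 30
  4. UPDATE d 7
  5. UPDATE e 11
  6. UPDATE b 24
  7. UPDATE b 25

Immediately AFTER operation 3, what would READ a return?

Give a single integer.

Answer: 18

Derivation:
Initial committed: {a=18, b=6, d=9, e=3}
Op 1: UPDATE a=18 (auto-commit; committed a=18)
Op 2: UPDATE d=15 (auto-commit; committed d=15)
Op 3: UPDATE e=30 (auto-commit; committed e=30)
After op 3: visible(a) = 18 (pending={}, committed={a=18, b=6, d=15, e=30})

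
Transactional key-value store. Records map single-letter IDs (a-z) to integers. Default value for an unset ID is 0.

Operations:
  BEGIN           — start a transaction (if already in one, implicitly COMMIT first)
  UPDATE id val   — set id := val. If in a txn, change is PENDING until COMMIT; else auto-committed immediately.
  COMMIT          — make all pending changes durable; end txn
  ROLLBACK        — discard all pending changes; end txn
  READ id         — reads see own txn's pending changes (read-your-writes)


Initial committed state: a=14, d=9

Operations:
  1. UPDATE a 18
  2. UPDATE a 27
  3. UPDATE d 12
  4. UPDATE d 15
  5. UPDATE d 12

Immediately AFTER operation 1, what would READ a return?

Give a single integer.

Initial committed: {a=14, d=9}
Op 1: UPDATE a=18 (auto-commit; committed a=18)
After op 1: visible(a) = 18 (pending={}, committed={a=18, d=9})

Answer: 18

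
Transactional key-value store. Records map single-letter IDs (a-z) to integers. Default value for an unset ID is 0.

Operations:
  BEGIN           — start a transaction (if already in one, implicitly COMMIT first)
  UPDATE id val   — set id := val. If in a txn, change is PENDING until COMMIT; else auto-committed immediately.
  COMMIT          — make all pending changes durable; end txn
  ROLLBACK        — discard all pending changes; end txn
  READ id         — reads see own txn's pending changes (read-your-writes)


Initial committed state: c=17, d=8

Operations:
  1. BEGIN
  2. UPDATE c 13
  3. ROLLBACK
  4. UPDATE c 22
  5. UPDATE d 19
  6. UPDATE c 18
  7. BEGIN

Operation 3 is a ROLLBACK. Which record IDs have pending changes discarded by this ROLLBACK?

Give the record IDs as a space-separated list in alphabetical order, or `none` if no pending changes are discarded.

Initial committed: {c=17, d=8}
Op 1: BEGIN: in_txn=True, pending={}
Op 2: UPDATE c=13 (pending; pending now {c=13})
Op 3: ROLLBACK: discarded pending ['c']; in_txn=False
Op 4: UPDATE c=22 (auto-commit; committed c=22)
Op 5: UPDATE d=19 (auto-commit; committed d=19)
Op 6: UPDATE c=18 (auto-commit; committed c=18)
Op 7: BEGIN: in_txn=True, pending={}
ROLLBACK at op 3 discards: ['c']

Answer: c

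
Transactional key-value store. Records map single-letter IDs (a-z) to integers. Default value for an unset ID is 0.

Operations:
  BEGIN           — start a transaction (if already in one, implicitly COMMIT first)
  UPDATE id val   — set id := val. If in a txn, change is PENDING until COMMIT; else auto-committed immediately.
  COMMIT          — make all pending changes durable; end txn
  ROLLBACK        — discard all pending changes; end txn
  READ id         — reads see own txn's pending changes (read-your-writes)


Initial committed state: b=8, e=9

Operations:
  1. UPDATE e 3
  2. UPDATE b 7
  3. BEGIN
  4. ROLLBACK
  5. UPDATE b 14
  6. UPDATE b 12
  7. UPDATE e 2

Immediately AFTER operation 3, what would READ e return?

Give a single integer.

Answer: 3

Derivation:
Initial committed: {b=8, e=9}
Op 1: UPDATE e=3 (auto-commit; committed e=3)
Op 2: UPDATE b=7 (auto-commit; committed b=7)
Op 3: BEGIN: in_txn=True, pending={}
After op 3: visible(e) = 3 (pending={}, committed={b=7, e=3})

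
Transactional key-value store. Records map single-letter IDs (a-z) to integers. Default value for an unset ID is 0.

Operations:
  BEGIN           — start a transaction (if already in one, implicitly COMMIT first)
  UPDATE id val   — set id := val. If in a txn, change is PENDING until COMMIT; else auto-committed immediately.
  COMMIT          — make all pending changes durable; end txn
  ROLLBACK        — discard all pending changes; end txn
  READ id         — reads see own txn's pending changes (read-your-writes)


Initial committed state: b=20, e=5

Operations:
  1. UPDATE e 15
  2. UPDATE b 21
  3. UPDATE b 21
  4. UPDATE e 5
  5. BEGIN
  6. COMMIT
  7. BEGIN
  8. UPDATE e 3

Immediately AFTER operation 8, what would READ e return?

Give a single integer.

Initial committed: {b=20, e=5}
Op 1: UPDATE e=15 (auto-commit; committed e=15)
Op 2: UPDATE b=21 (auto-commit; committed b=21)
Op 3: UPDATE b=21 (auto-commit; committed b=21)
Op 4: UPDATE e=5 (auto-commit; committed e=5)
Op 5: BEGIN: in_txn=True, pending={}
Op 6: COMMIT: merged [] into committed; committed now {b=21, e=5}
Op 7: BEGIN: in_txn=True, pending={}
Op 8: UPDATE e=3 (pending; pending now {e=3})
After op 8: visible(e) = 3 (pending={e=3}, committed={b=21, e=5})

Answer: 3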